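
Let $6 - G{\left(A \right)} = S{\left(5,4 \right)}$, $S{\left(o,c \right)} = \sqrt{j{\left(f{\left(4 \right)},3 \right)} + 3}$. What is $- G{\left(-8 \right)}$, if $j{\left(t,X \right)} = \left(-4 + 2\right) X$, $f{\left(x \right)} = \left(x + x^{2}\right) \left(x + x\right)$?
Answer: $-6 + i \sqrt{3} \approx -6.0 + 1.732 i$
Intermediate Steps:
$f{\left(x \right)} = 2 x \left(x + x^{2}\right)$ ($f{\left(x \right)} = \left(x + x^{2}\right) 2 x = 2 x \left(x + x^{2}\right)$)
$j{\left(t,X \right)} = - 2 X$
$S{\left(o,c \right)} = i \sqrt{3}$ ($S{\left(o,c \right)} = \sqrt{\left(-2\right) 3 + 3} = \sqrt{-6 + 3} = \sqrt{-3} = i \sqrt{3}$)
$G{\left(A \right)} = 6 - i \sqrt{3}$
$- G{\left(-8 \right)} = - (6 - i \sqrt{3}) = -6 + i \sqrt{3}$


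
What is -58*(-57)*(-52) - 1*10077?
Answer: -181989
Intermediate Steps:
-58*(-57)*(-52) - 1*10077 = 3306*(-52) - 10077 = -171912 - 10077 = -181989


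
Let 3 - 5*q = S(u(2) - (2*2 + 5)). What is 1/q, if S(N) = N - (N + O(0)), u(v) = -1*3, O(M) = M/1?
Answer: 5/3 ≈ 1.6667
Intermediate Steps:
O(M) = M (O(M) = M*1 = M)
u(v) = -3
S(N) = 0 (S(N) = N - (N + 0) = N - N = 0)
q = ⅗ (q = ⅗ - ⅕*0 = ⅗ + 0 = ⅗ ≈ 0.60000)
1/q = 1/(⅗) = 5/3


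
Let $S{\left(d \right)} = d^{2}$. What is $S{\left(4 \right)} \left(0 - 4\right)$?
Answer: $-64$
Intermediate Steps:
$S{\left(4 \right)} \left(0 - 4\right) = 4^{2} \left(0 - 4\right) = 16 \left(-4\right) = -64$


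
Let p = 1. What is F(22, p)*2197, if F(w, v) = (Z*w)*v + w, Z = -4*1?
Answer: -145002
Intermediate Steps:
Z = -4
F(w, v) = w - 4*v*w (F(w, v) = (-4*w)*v + w = -4*v*w + w = w - 4*v*w)
F(22, p)*2197 = (22*(1 - 4*1))*2197 = (22*(1 - 4))*2197 = (22*(-3))*2197 = -66*2197 = -145002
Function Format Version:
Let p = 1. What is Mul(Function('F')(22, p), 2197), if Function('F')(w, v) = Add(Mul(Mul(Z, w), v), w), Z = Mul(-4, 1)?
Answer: -145002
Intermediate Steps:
Z = -4
Function('F')(w, v) = Add(w, Mul(-4, v, w)) (Function('F')(w, v) = Add(Mul(Mul(-4, w), v), w) = Add(Mul(-4, v, w), w) = Add(w, Mul(-4, v, w)))
Mul(Function('F')(22, p), 2197) = Mul(Mul(22, Add(1, Mul(-4, 1))), 2197) = Mul(Mul(22, Add(1, -4)), 2197) = Mul(Mul(22, -3), 2197) = Mul(-66, 2197) = -145002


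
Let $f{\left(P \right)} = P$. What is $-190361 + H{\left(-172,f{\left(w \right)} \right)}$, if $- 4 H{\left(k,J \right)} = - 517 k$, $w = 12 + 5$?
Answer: $-212592$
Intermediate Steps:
$w = 17$
$H{\left(k,J \right)} = \frac{517 k}{4}$ ($H{\left(k,J \right)} = - \frac{\left(-517\right) k}{4} = \frac{517 k}{4}$)
$-190361 + H{\left(-172,f{\left(w \right)} \right)} = -190361 + \frac{517}{4} \left(-172\right) = -190361 - 22231 = -212592$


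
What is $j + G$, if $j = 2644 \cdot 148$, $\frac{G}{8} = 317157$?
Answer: $2928568$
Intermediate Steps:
$G = 2537256$ ($G = 8 \cdot 317157 = 2537256$)
$j = 391312$
$j + G = 391312 + 2537256 = 2928568$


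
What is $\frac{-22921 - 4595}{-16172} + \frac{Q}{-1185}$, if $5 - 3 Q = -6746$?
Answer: $- \frac{2839448}{14372865} \approx -0.19756$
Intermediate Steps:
$Q = \frac{6751}{3}$ ($Q = \frac{5}{3} - - \frac{6746}{3} = \frac{5}{3} + \frac{6746}{3} = \frac{6751}{3} \approx 2250.3$)
$\frac{-22921 - 4595}{-16172} + \frac{Q}{-1185} = \frac{-22921 - 4595}{-16172} + \frac{6751}{3 \left(-1185\right)} = \left(-27516\right) \left(- \frac{1}{16172}\right) + \frac{6751}{3} \left(- \frac{1}{1185}\right) = \frac{6879}{4043} - \frac{6751}{3555} = - \frac{2839448}{14372865}$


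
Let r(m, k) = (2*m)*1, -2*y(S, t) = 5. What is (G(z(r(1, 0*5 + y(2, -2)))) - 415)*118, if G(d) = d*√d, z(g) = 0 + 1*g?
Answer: -48970 + 236*√2 ≈ -48636.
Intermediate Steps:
y(S, t) = -5/2 (y(S, t) = -½*5 = -5/2)
r(m, k) = 2*m
z(g) = g (z(g) = 0 + g = g)
G(d) = d^(3/2)
(G(z(r(1, 0*5 + y(2, -2)))) - 415)*118 = ((2*1)^(3/2) - 415)*118 = (2^(3/2) - 415)*118 = (2*√2 - 415)*118 = (-415 + 2*√2)*118 = -48970 + 236*√2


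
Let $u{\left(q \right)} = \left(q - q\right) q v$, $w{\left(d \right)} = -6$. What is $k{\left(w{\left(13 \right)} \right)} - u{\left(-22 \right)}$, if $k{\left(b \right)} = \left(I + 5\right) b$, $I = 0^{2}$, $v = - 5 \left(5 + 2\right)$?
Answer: $-30$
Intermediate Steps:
$v = -35$ ($v = \left(-5\right) 7 = -35$)
$I = 0$
$u{\left(q \right)} = 0$ ($u{\left(q \right)} = \left(q - q\right) q \left(-35\right) = 0 q \left(-35\right) = 0 \left(-35\right) = 0$)
$k{\left(b \right)} = 5 b$ ($k{\left(b \right)} = \left(0 + 5\right) b = 5 b$)
$k{\left(w{\left(13 \right)} \right)} - u{\left(-22 \right)} = 5 \left(-6\right) - 0 = -30 + 0 = -30$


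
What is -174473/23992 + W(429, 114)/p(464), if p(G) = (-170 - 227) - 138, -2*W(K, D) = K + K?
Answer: -83050487/12835720 ≈ -6.4703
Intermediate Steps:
W(K, D) = -K (W(K, D) = -(K + K)/2 = -K)
p(G) = -535 (p(G) = -397 - 138 = -535)
-174473/23992 + W(429, 114)/p(464) = -174473/23992 - 1*429/(-535) = -174473*1/23992 - 429*(-1/535) = -174473/23992 + 429/535 = -83050487/12835720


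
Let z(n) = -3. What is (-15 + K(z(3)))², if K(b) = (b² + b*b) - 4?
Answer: 1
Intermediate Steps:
K(b) = -4 + 2*b² (K(b) = (b² + b²) - 4 = 2*b² - 4 = -4 + 2*b²)
(-15 + K(z(3)))² = (-15 + (-4 + 2*(-3)²))² = (-15 + (-4 + 2*9))² = (-15 + (-4 + 18))² = (-15 + 14)² = (-1)² = 1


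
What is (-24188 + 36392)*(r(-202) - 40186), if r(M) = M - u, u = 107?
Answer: -494200980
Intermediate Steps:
r(M) = -107 + M (r(M) = M - 1*107 = M - 107 = -107 + M)
(-24188 + 36392)*(r(-202) - 40186) = (-24188 + 36392)*((-107 - 202) - 40186) = 12204*(-309 - 40186) = 12204*(-40495) = -494200980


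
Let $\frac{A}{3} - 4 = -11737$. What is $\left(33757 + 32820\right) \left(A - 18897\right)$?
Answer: $-3601549392$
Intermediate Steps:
$A = -35199$ ($A = 12 + 3 \left(-11737\right) = 12 - 35211 = -35199$)
$\left(33757 + 32820\right) \left(A - 18897\right) = \left(33757 + 32820\right) \left(-35199 - 18897\right) = 66577 \left(-54096\right) = -3601549392$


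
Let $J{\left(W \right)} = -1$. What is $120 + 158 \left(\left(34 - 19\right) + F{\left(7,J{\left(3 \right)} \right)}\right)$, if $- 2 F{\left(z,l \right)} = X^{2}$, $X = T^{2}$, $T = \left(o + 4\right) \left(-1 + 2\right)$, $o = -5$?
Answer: $2411$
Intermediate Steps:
$T = -1$ ($T = \left(-5 + 4\right) \left(-1 + 2\right) = \left(-1\right) 1 = -1$)
$X = 1$ ($X = \left(-1\right)^{2} = 1$)
$F{\left(z,l \right)} = - \frac{1}{2}$ ($F{\left(z,l \right)} = - \frac{1^{2}}{2} = \left(- \frac{1}{2}\right) 1 = - \frac{1}{2}$)
$120 + 158 \left(\left(34 - 19\right) + F{\left(7,J{\left(3 \right)} \right)}\right) = 120 + 158 \left(\left(34 - 19\right) - \frac{1}{2}\right) = 120 + 158 \left(15 - \frac{1}{2}\right) = 120 + 158 \cdot \frac{29}{2} = 120 + 2291 = 2411$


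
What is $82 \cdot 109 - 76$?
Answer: $8862$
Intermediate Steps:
$82 \cdot 109 - 76 = 8938 - 76 = 8862$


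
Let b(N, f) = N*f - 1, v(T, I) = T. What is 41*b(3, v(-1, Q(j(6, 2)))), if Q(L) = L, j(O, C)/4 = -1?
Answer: -164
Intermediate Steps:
j(O, C) = -4 (j(O, C) = 4*(-1) = -4)
b(N, f) = -1 + N*f
41*b(3, v(-1, Q(j(6, 2)))) = 41*(-1 + 3*(-1)) = 41*(-1 - 3) = 41*(-4) = -164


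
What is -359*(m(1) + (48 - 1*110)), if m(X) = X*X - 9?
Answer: 25130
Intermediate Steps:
m(X) = -9 + X**2 (m(X) = X**2 - 9 = -9 + X**2)
-359*(m(1) + (48 - 1*110)) = -359*((-9 + 1**2) + (48 - 1*110)) = -359*((-9 + 1) + (48 - 110)) = -359*(-8 - 62) = -359*(-70) = 25130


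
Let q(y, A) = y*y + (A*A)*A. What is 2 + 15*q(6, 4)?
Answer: 1502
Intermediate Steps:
q(y, A) = A³ + y² (q(y, A) = y² + A²*A = y² + A³ = A³ + y²)
2 + 15*q(6, 4) = 2 + 15*(4³ + 6²) = 2 + 15*(64 + 36) = 2 + 15*100 = 2 + 1500 = 1502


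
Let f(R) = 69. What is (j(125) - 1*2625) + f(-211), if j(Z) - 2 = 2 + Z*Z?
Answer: 13073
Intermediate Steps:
j(Z) = 4 + Z² (j(Z) = 2 + (2 + Z*Z) = 2 + (2 + Z²) = 4 + Z²)
(j(125) - 1*2625) + f(-211) = ((4 + 125²) - 1*2625) + 69 = ((4 + 15625) - 2625) + 69 = (15629 - 2625) + 69 = 13004 + 69 = 13073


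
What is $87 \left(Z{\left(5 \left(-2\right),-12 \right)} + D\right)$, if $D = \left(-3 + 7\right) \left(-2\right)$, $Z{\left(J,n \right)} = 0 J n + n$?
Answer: $-1740$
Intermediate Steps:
$Z{\left(J,n \right)} = n$ ($Z{\left(J,n \right)} = 0 n + n = 0 + n = n$)
$D = -8$ ($D = 4 \left(-2\right) = -8$)
$87 \left(Z{\left(5 \left(-2\right),-12 \right)} + D\right) = 87 \left(-12 - 8\right) = 87 \left(-20\right) = -1740$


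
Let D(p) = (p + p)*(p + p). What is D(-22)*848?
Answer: 1641728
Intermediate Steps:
D(p) = 4*p² (D(p) = (2*p)*(2*p) = 4*p²)
D(-22)*848 = (4*(-22)²)*848 = (4*484)*848 = 1936*848 = 1641728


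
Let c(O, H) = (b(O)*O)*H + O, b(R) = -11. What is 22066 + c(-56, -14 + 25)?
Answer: 28786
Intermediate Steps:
c(O, H) = O - 11*H*O (c(O, H) = (-11*O)*H + O = -11*H*O + O = O - 11*H*O)
22066 + c(-56, -14 + 25) = 22066 - 56*(1 - 11*(-14 + 25)) = 22066 - 56*(1 - 11*11) = 22066 - 56*(1 - 121) = 22066 - 56*(-120) = 22066 + 6720 = 28786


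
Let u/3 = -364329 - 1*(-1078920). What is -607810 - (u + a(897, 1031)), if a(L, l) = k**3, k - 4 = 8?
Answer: -2753311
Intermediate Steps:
u = 2143773 (u = 3*(-364329 - 1*(-1078920)) = 3*(-364329 + 1078920) = 3*714591 = 2143773)
k = 12 (k = 4 + 8 = 12)
a(L, l) = 1728 (a(L, l) = 12**3 = 1728)
-607810 - (u + a(897, 1031)) = -607810 - (2143773 + 1728) = -607810 - 1*2145501 = -607810 - 2145501 = -2753311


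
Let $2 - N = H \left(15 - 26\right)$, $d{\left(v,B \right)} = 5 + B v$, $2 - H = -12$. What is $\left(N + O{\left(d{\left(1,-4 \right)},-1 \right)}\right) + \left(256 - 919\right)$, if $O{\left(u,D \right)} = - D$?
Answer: $-506$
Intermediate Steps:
$H = 14$ ($H = 2 - -12 = 2 + 12 = 14$)
$N = 156$ ($N = 2 - 14 \left(15 - 26\right) = 2 - 14 \left(-11\right) = 2 - -154 = 2 + 154 = 156$)
$\left(N + O{\left(d{\left(1,-4 \right)},-1 \right)}\right) + \left(256 - 919\right) = \left(156 - -1\right) + \left(256 - 919\right) = \left(156 + 1\right) + \left(256 - 919\right) = 157 - 663 = -506$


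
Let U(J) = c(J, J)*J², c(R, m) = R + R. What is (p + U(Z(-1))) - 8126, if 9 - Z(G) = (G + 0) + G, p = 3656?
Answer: -1808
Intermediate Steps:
c(R, m) = 2*R
Z(G) = 9 - 2*G (Z(G) = 9 - ((G + 0) + G) = 9 - (G + G) = 9 - 2*G)
U(J) = 2*J³ (U(J) = (2*J)*J² = 2*J³)
(p + U(Z(-1))) - 8126 = (3656 + 2*(9 - 2*(-1))³) - 8126 = (3656 + 2*(9 + 2)³) - 8126 = (3656 + 2*11³) - 8126 = (3656 + 2*1331) - 8126 = (3656 + 2662) - 8126 = 6318 - 8126 = -1808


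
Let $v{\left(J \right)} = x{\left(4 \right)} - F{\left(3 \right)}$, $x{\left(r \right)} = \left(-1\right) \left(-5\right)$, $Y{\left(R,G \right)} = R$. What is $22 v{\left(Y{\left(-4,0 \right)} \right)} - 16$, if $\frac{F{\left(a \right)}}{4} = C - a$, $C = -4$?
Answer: $710$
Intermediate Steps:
$F{\left(a \right)} = -16 - 4 a$ ($F{\left(a \right)} = 4 \left(-4 - a\right) = -16 - 4 a$)
$x{\left(r \right)} = 5$
$v{\left(J \right)} = 33$ ($v{\left(J \right)} = 5 - \left(-16 - 12\right) = 5 - -28 = 5 + 28 = 33$)
$22 v{\left(Y{\left(-4,0 \right)} \right)} - 16 = 22 \cdot 33 - 16 = 726 - 16 = 710$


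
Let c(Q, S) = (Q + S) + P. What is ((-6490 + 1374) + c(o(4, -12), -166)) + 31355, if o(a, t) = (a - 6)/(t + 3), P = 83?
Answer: 235406/9 ≈ 26156.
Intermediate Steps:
o(a, t) = (-6 + a)/(3 + t)
c(Q, S) = 83 + Q + S (c(Q, S) = (Q + S) + 83 = 83 + Q + S)
((-6490 + 1374) + c(o(4, -12), -166)) + 31355 = ((-6490 + 1374) + (83 + (-6 + 4)/(3 - 12) - 166)) + 31355 = (-5116 + (83 - 2/(-9) - 166)) + 31355 = (-5116 + (83 - 1/9*(-2) - 166)) + 31355 = (-5116 + (83 + 2/9 - 166)) + 31355 = (-5116 - 745/9) + 31355 = -46789/9 + 31355 = 235406/9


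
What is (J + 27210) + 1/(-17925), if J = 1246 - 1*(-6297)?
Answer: 622947524/17925 ≈ 34753.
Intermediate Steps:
J = 7543 (J = 1246 + 6297 = 7543)
(J + 27210) + 1/(-17925) = (7543 + 27210) + 1/(-17925) = 34753 - 1/17925 = 622947524/17925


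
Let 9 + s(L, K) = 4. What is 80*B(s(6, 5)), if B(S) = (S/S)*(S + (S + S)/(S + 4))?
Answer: 400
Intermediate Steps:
s(L, K) = -5 (s(L, K) = -9 + 4 = -5)
B(S) = S + 2*S/(4 + S) (B(S) = 1*(S + (2*S)/(4 + S)) = 1*(S + 2*S/(4 + S)) = S + 2*S/(4 + S))
80*B(s(6, 5)) = 80*(-5*(6 - 5)/(4 - 5)) = 80*(-5*1/(-1)) = 80*(-5*(-1)*1) = 80*5 = 400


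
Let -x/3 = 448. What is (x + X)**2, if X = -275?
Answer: 2621161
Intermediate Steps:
x = -1344 (x = -3*448 = -1344)
(x + X)**2 = (-1344 - 275)**2 = (-1619)**2 = 2621161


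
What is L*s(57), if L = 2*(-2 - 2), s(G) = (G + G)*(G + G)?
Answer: -103968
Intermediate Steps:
s(G) = 4*G² (s(G) = (2*G)*(2*G) = 4*G²)
L = -8 (L = 2*(-4) = -8)
L*s(57) = -32*57² = -32*3249 = -8*12996 = -103968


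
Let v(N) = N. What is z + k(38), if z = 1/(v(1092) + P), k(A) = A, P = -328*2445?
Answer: 30432983/800868 ≈ 38.000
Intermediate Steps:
P = -801960
z = -1/800868 (z = 1/(1092 - 801960) = 1/(-800868) = -1/800868 ≈ -1.2486e-6)
z + k(38) = -1/800868 + 38 = 30432983/800868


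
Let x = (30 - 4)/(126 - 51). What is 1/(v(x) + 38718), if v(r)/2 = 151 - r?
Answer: 75/2926448 ≈ 2.5628e-5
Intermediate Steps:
x = 26/75 ≈ 0.34667
v(r) = 302 - 2*r (v(r) = 2*(151 - r) = 302 - 2*r)
1/(v(x) + 38718) = 1/((302 - 2*26/75) + 38718) = 1/((302 - 52/75) + 38718) = 1/(22598/75 + 38718) = 1/(2926448/75) = 75/2926448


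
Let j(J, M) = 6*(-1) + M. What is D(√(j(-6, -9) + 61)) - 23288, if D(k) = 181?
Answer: -23107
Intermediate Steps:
j(J, M) = -6 + M
D(√(j(-6, -9) + 61)) - 23288 = 181 - 23288 = -23107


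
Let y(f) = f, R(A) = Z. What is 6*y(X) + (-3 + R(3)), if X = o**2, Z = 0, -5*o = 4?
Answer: 21/25 ≈ 0.84000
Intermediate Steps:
o = -4/5 (o = -1/5*4 = -4/5 ≈ -0.80000)
R(A) = 0
X = 16/25 (X = (-4/5)**2 = 16/25 ≈ 0.64000)
6*y(X) + (-3 + R(3)) = 6*(16/25) + (-3 + 0) = 96/25 - 3 = 21/25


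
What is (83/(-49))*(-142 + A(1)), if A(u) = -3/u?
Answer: 12035/49 ≈ 245.61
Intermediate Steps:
(83/(-49))*(-142 + A(1)) = (83/(-49))*(-142 - 3/1) = (83*(-1/49))*(-142 - 3*1) = -83*(-142 - 3)/49 = -83/49*(-145) = 12035/49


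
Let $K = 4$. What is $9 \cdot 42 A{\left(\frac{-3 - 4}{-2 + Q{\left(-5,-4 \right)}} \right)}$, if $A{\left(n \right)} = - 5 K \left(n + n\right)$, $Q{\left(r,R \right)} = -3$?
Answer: $-21168$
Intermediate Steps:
$A{\left(n \right)} = - 40 n$ ($A{\left(n \right)} = \left(-5\right) 4 \left(n + n\right) = - 20 \cdot 2 n = - 40 n$)
$9 \cdot 42 A{\left(\frac{-3 - 4}{-2 + Q{\left(-5,-4 \right)}} \right)} = 9 \cdot 42 \left(- 40 \frac{-3 - 4}{-2 - 3}\right) = 378 \left(- 40 \left(- \frac{7}{-5}\right)\right) = 378 \left(- 40 \left(\left(-7\right) \left(- \frac{1}{5}\right)\right)\right) = 378 \left(\left(-40\right) \frac{7}{5}\right) = 378 \left(-56\right) = -21168$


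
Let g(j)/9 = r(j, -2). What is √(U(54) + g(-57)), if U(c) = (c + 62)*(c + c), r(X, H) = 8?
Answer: 30*√14 ≈ 112.25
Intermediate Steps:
g(j) = 72 (g(j) = 9*8 = 72)
U(c) = 2*c*(62 + c) (U(c) = (62 + c)*(2*c) = 2*c*(62 + c))
√(U(54) + g(-57)) = √(2*54*(62 + 54) + 72) = √(2*54*116 + 72) = √(12528 + 72) = √12600 = 30*√14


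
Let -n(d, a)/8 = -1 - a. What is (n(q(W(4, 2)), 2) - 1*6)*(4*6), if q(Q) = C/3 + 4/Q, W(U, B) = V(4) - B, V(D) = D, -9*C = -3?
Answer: 432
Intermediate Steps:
C = ⅓ (C = -⅑*(-3) = ⅓ ≈ 0.33333)
W(U, B) = 4 - B
q(Q) = ⅑ + 4/Q (q(Q) = (⅓)/3 + 4/Q = (⅓)*(⅓) + 4/Q = ⅑ + 4/Q)
n(d, a) = 8 + 8*a (n(d, a) = -8*(-1 - a) = 8 + 8*a)
(n(q(W(4, 2)), 2) - 1*6)*(4*6) = ((8 + 8*2) - 1*6)*(4*6) = ((8 + 16) - 6)*24 = (24 - 6)*24 = 18*24 = 432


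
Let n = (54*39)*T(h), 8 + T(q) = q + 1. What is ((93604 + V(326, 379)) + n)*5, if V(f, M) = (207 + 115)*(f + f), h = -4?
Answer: 1401910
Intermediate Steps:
T(q) = -7 + q (T(q) = -8 + (q + 1) = -8 + (1 + q) = -7 + q)
V(f, M) = 644*f (V(f, M) = 322*(2*f) = 644*f)
n = -23166 (n = (54*39)*(-7 - 4) = 2106*(-11) = -23166)
((93604 + V(326, 379)) + n)*5 = ((93604 + 644*326) - 23166)*5 = ((93604 + 209944) - 23166)*5 = (303548 - 23166)*5 = 280382*5 = 1401910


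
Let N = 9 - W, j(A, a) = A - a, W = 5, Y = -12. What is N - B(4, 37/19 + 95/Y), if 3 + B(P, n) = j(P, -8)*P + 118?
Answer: -159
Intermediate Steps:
N = 4 (N = 9 - 1*5 = 9 - 5 = 4)
B(P, n) = 115 + P*(8 + P) (B(P, n) = -3 + ((P - 1*(-8))*P + 118) = -3 + ((P + 8)*P + 118) = -3 + ((8 + P)*P + 118) = -3 + (P*(8 + P) + 118) = -3 + (118 + P*(8 + P)) = 115 + P*(8 + P))
N - B(4, 37/19 + 95/Y) = 4 - (115 + 4*(8 + 4)) = 4 - (115 + 4*12) = 4 - (115 + 48) = 4 - 1*163 = 4 - 163 = -159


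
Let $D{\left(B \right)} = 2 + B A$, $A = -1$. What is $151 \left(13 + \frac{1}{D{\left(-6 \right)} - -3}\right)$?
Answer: $\frac{21744}{11} \approx 1976.7$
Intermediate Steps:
$D{\left(B \right)} = 2 - B$ ($D{\left(B \right)} = 2 + B \left(-1\right) = 2 - B$)
$151 \left(13 + \frac{1}{D{\left(-6 \right)} - -3}\right) = 151 \left(13 + \frac{1}{\left(2 - -6\right) - -3}\right) = 151 \left(13 + \frac{1}{\left(2 + 6\right) + \left(-3 + 6\right)}\right) = 151 \left(13 + \frac{1}{8 + 3}\right) = 151 \left(13 + \frac{1}{11}\right) = 151 \cdot \frac{144}{11} = \frac{21744}{11}$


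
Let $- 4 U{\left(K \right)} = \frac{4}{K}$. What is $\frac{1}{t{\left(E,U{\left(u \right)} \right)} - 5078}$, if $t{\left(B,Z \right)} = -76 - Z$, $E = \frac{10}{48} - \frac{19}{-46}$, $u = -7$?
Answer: $- \frac{7}{36079} \approx -0.00019402$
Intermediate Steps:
$U{\left(K \right)} = - \frac{1}{K}$ ($U{\left(K \right)} = - \frac{4 \frac{1}{K}}{4} = - \frac{1}{K}$)
$E = \frac{343}{552}$ ($E = 10 \cdot \frac{1}{48} - - \frac{19}{46} = \frac{5}{24} + \frac{19}{46} = \frac{343}{552} \approx 0.62138$)
$\frac{1}{t{\left(E,U{\left(u \right)} \right)} - 5078} = \frac{1}{\left(-76 - - \frac{1}{-7}\right) - 5078} = \frac{1}{\left(-76 - \left(-1\right) \left(- \frac{1}{7}\right)\right) - 5078} = \frac{1}{\left(-76 - \frac{1}{7}\right) - 5078} = \frac{1}{- \frac{533}{7} - 5078} = \frac{1}{- \frac{36079}{7}} = - \frac{7}{36079}$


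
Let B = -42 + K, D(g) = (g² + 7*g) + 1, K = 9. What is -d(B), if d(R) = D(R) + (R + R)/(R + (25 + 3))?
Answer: -4361/5 ≈ -872.20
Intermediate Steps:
D(g) = 1 + g² + 7*g
B = -33 (B = -42 + 9 = -33)
d(R) = 1 + R² + 7*R + 2*R/(28 + R) (d(R) = (1 + R² + 7*R) + (R + R)/(R + (25 + 3)) = (1 + R² + 7*R) + (2*R)/(R + 28) = (1 + R² + 7*R) + (2*R)/(28 + R) = (1 + R² + 7*R) + 2*R/(28 + R) = 1 + R² + 7*R + 2*R/(28 + R))
-d(B) = -(28 + (-33)³ + 35*(-33)² + 199*(-33))/(28 - 33) = -(28 - 35937 + 35*1089 - 6567)/(-5) = -(-1)*(28 - 35937 + 38115 - 6567)/5 = -(-1)*(-4361)/5 = -1*4361/5 = -4361/5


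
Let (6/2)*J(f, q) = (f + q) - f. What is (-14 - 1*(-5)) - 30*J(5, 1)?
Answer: -19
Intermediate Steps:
J(f, q) = q/3 (J(f, q) = ((f + q) - f)/3 = q/3)
(-14 - 1*(-5)) - 30*J(5, 1) = (-14 - 1*(-5)) - 10 = (-14 + 5) - 30*⅓ = -9 - 10 = -19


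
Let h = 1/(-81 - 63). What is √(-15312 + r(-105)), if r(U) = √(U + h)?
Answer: √(-551232 + 3*I*√15121)/6 ≈ 0.041406 + 123.74*I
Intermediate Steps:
h = -1/144 (h = 1/(-144) = -1/144 ≈ -0.0069444)
r(U) = √(-1/144 + U) (r(U) = √(U - 1/144) = √(-1/144 + U))
√(-15312 + r(-105)) = √(-15312 + √(-1 + 144*(-105))/12) = √(-15312 + √(-1 - 15120)/12) = √(-15312 + √(-15121)/12) = √(-15312 + (I*√15121)/12) = √(-15312 + I*√15121/12)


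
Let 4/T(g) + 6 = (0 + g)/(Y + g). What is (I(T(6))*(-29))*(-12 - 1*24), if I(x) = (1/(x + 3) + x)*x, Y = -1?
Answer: 4205/13 ≈ 323.46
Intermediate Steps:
T(g) = 4/(-6 + g/(-1 + g)) (T(g) = 4/(-6 + (0 + g)/(-1 + g)) = 4/(-6 + g/(-1 + g)))
I(x) = x*(x + 1/(3 + x)) (I(x) = (1/(3 + x) + x)*x = (x + 1/(3 + x))*x = x*(x + 1/(3 + x)))
(I(T(6))*(-29))*(-12 - 1*24) = (((4*(1 - 1*6)/(-6 + 5*6))*(1 + (4*(1 - 1*6)/(-6 + 5*6))² + 3*(4*(1 - 1*6)/(-6 + 5*6)))/(3 + 4*(1 - 1*6)/(-6 + 5*6)))*(-29))*(-12 - 1*24) = (((4*(1 - 6)/(-6 + 30))*(1 + (4*(1 - 6)/(-6 + 30))² + 3*(4*(1 - 6)/(-6 + 30)))/(3 + 4*(1 - 6)/(-6 + 30)))*(-29))*(-12 - 24) = (((4*(-5)/24)*(1 + (4*(-5)/24)² + 3*(4*(-5)/24))/(3 + 4*(-5)/24))*(-29))*(-36) = (((4*(1/24)*(-5))*(1 + (4*(1/24)*(-5))² + 3*(4*(1/24)*(-5)))/(3 + 4*(1/24)*(-5)))*(-29))*(-36) = (-5*(1 + (-⅚)² + 3*(-⅚))/(6*(3 - ⅚))*(-29))*(-36) = (-5*(1 + 25/36 - 5/2)/(6*13/6)*(-29))*(-36) = (-⅚*6/13*(-29/36)*(-29))*(-36) = ((145/468)*(-29))*(-36) = -4205/468*(-36) = 4205/13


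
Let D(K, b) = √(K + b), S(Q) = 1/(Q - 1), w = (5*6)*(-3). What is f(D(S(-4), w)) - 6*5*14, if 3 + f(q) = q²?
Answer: -2566/5 ≈ -513.20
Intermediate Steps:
w = -90 (w = 30*(-3) = -90)
S(Q) = 1/(-1 + Q)
f(q) = -3 + q²
f(D(S(-4), w)) - 6*5*14 = (-3 + (√(1/(-1 - 4) - 90))²) - 6*5*14 = (-3 + (√(1/(-5) - 90))²) - 30*14 = (-3 + (√(-⅕ - 90))²) - 420 = (-3 + (√(-451/5))²) - 420 = (-3 + (I*√2255/5)²) - 420 = (-3 - 451/5) - 420 = -466/5 - 420 = -2566/5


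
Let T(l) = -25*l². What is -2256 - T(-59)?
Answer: 84769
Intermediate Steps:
-2256 - T(-59) = -2256 - (-25)*(-59)² = -2256 - (-25)*3481 = -2256 - 1*(-87025) = -2256 + 87025 = 84769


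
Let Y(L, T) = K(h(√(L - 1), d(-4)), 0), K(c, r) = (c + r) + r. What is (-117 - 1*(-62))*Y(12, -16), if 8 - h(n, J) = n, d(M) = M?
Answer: -440 + 55*√11 ≈ -257.59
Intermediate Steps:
h(n, J) = 8 - n
K(c, r) = c + 2*r
Y(L, T) = 8 - √(-1 + L) (Y(L, T) = (8 - √(L - 1)) + 2*0 = (8 - √(-1 + L)) + 0 = 8 - √(-1 + L))
(-117 - 1*(-62))*Y(12, -16) = (-117 - 1*(-62))*(8 - √(-1 + 12)) = (-117 + 62)*(8 - √11) = -55*(8 - √11) = -440 + 55*√11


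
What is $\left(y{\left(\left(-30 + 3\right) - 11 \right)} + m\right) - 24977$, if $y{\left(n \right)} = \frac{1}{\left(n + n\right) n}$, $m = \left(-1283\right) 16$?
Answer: $- \frac{131418439}{2888} \approx -45505.0$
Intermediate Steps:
$m = -20528$
$y{\left(n \right)} = \frac{1}{2 n^{2}}$ ($y{\left(n \right)} = \frac{1}{2 n n} = \frac{\frac{1}{2} \frac{1}{n}}{n} = \frac{1}{2 n^{2}}$)
$\left(y{\left(\left(-30 + 3\right) - 11 \right)} + m\right) - 24977 = \left(\frac{1}{2 \left(\left(-30 + 3\right) - 11\right)^{2}} - 20528\right) - 24977 = \left(\frac{1}{2 \left(-27 - 11\right)^{2}} - 20528\right) - 24977 = \left(\frac{1}{2 \cdot 1444} - 20528\right) - 24977 = \left(\frac{1}{2} \cdot \frac{1}{1444} - 20528\right) - 24977 = \left(\frac{1}{2888} - 20528\right) - 24977 = - \frac{59284863}{2888} - 24977 = - \frac{131418439}{2888}$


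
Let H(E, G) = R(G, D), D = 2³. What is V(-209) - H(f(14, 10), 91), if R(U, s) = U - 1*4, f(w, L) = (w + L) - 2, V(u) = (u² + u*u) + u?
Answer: 87066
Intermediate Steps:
V(u) = u + 2*u² (V(u) = (u² + u²) + u = 2*u² + u = u + 2*u²)
D = 8
f(w, L) = -2 + L + w (f(w, L) = (L + w) - 2 = -2 + L + w)
R(U, s) = -4 + U (R(U, s) = U - 4 = -4 + U)
H(E, G) = -4 + G
V(-209) - H(f(14, 10), 91) = -209*(1 + 2*(-209)) - (-4 + 91) = -209*(1 - 418) - 1*87 = -209*(-417) - 87 = 87153 - 87 = 87066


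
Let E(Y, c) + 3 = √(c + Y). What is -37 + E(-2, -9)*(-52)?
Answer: 119 - 52*I*√11 ≈ 119.0 - 172.46*I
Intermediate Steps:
E(Y, c) = -3 + √(Y + c) (E(Y, c) = -3 + √(c + Y) = -3 + √(Y + c))
-37 + E(-2, -9)*(-52) = -37 + (-3 + √(-2 - 9))*(-52) = -37 + (-3 + √(-11))*(-52) = -37 + (-3 + I*√11)*(-52) = -37 + (156 - 52*I*√11) = 119 - 52*I*√11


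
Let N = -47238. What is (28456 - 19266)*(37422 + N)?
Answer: -90209040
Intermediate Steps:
(28456 - 19266)*(37422 + N) = (28456 - 19266)*(37422 - 47238) = 9190*(-9816) = -90209040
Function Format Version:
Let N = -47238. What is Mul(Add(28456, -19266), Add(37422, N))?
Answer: -90209040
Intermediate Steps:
Mul(Add(28456, -19266), Add(37422, N)) = Mul(Add(28456, -19266), Add(37422, -47238)) = Mul(9190, -9816) = -90209040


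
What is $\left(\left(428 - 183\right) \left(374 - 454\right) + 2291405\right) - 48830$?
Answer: $2222975$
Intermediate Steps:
$\left(\left(428 - 183\right) \left(374 - 454\right) + 2291405\right) - 48830 = \left(245 \left(374 - 454\right) + 2291405\right) - 48830 = \left(245 \left(-80\right) + 2291405\right) - 48830 = \left(-19600 + 2291405\right) - 48830 = 2271805 - 48830 = 2222975$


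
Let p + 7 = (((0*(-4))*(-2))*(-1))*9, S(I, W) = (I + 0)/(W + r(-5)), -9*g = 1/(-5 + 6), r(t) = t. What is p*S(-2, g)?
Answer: -63/23 ≈ -2.7391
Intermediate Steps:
g = -⅑ (g = -1/(9*(-5 + 6)) = -⅑/1 = -⅑*1 = -⅑ ≈ -0.11111)
S(I, W) = I/(-5 + W) (S(I, W) = (I + 0)/(W - 5) = I/(-5 + W))
p = -7 (p = -7 + (((0*(-4))*(-2))*(-1))*9 = -7 + ((0*(-2))*(-1))*9 = -7 + (0*(-1))*9 = -7 + 0*9 = -7 + 0 = -7)
p*S(-2, g) = -(-14)/(-5 - ⅑) = -(-14)/(-46/9) = -(-14)*(-9)/46 = -7*9/23 = -63/23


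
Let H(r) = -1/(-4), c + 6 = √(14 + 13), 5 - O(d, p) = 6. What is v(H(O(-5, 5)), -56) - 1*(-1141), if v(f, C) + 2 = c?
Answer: 1133 + 3*√3 ≈ 1138.2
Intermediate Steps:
O(d, p) = -1 (O(d, p) = 5 - 1*6 = 5 - 6 = -1)
c = -6 + 3*√3 (c = -6 + √(14 + 13) = -6 + √27 = -6 + 3*√3 ≈ -0.80385)
H(r) = ¼ (H(r) = -1*(-¼) = ¼)
v(f, C) = -8 + 3*√3 (v(f, C) = -2 + (-6 + 3*√3) = -8 + 3*√3)
v(H(O(-5, 5)), -56) - 1*(-1141) = (-8 + 3*√3) - 1*(-1141) = (-8 + 3*√3) + 1141 = 1133 + 3*√3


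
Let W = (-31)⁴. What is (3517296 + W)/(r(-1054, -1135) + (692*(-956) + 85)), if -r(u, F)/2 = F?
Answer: -4440817/659197 ≈ -6.7367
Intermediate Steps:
W = 923521
r(u, F) = -2*F
(3517296 + W)/(r(-1054, -1135) + (692*(-956) + 85)) = (3517296 + 923521)/(-2*(-1135) + (692*(-956) + 85)) = 4440817/(2270 + (-661552 + 85)) = 4440817/(2270 - 661467) = 4440817/(-659197) = 4440817*(-1/659197) = -4440817/659197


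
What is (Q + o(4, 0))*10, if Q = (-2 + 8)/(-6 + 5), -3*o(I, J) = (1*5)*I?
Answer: -380/3 ≈ -126.67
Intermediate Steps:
o(I, J) = -5*I/3 (o(I, J) = -1*5*I/3 = -5*I/3)
Q = -6 (Q = 6/(-1) = 6*(-1) = -6)
(Q + o(4, 0))*10 = (-6 - 5/3*4)*10 = (-6 - 20/3)*10 = -38/3*10 = -380/3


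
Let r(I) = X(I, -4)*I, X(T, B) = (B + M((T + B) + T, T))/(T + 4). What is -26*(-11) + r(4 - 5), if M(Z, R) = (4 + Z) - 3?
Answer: 289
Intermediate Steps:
M(Z, R) = 1 + Z
X(T, B) = (1 + 2*B + 2*T)/(4 + T) (X(T, B) = (B + (1 + ((T + B) + T)))/(T + 4) = (B + (1 + ((B + T) + T)))/(4 + T) = (B + (1 + (B + 2*T)))/(4 + T) = (B + (1 + B + 2*T))/(4 + T) = (1 + 2*B + 2*T)/(4 + T))
r(I) = I*(-7 + 2*I)/(4 + I) (r(I) = ((1 + 2*(-4) + 2*I)/(4 + I))*I = ((1 - 8 + 2*I)/(4 + I))*I = ((-7 + 2*I)/(4 + I))*I = I*(-7 + 2*I)/(4 + I))
-26*(-11) + r(4 - 5) = -26*(-11) + (4 - 5)*(-7 + 2*(4 - 5))/(4 + (4 - 5)) = 286 - (-7 + 2*(-1))/(4 - 1) = 286 - 1*(-7 - 2)/3 = 286 - 1*1/3*(-9) = 286 + 3 = 289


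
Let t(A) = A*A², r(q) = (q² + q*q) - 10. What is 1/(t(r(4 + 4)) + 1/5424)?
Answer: 5424/8911805569 ≈ 6.0863e-7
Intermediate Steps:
r(q) = -10 + 2*q² (r(q) = (q² + q²) - 10 = 2*q² - 10 = -10 + 2*q²)
t(A) = A³
1/(t(r(4 + 4)) + 1/5424) = 1/((-10 + 2*(4 + 4)²)³ + 1/5424) = 1/((-10 + 2*8²)³ + 1/5424) = 1/((-10 + 2*64)³ + 1/5424) = 1/((-10 + 128)³ + 1/5424) = 1/(118³ + 1/5424) = 1/(1643032 + 1/5424) = 1/(8911805569/5424) = 5424/8911805569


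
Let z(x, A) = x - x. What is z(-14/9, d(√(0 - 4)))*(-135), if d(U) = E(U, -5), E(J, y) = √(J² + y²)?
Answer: 0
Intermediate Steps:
d(U) = √(25 + U²) (d(U) = √(U² + (-5)²) = √(U² + 25) = √(25 + U²))
z(x, A) = 0
z(-14/9, d(√(0 - 4)))*(-135) = 0*(-135) = 0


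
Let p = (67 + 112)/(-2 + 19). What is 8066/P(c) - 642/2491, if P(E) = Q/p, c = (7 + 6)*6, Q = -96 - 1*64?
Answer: -1799143457/3387760 ≈ -531.07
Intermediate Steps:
Q = -160 (Q = -96 - 64 = -160)
p = 179/17 ≈ 10.529
c = 78 (c = 13*6 = 78)
P(E) = -2720/179 (P(E) = -160/179/17 = -160*17/179 = -2720/179)
8066/P(c) - 642/2491 = 8066/(-2720/179) - 642/2491 = 8066*(-179/2720) - 642*1/2491 = -721907/1360 - 642/2491 = -1799143457/3387760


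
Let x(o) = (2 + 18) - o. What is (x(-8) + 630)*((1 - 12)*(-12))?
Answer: 86856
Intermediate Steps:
x(o) = 20 - o
(x(-8) + 630)*((1 - 12)*(-12)) = ((20 - 1*(-8)) + 630)*((1 - 12)*(-12)) = ((20 + 8) + 630)*(-11*(-12)) = (28 + 630)*132 = 658*132 = 86856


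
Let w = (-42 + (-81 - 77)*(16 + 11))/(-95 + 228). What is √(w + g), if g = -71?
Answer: I*√1828883/133 ≈ 10.168*I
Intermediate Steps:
w = -4308/133 (w = (-42 - 158*27)/133 = (-42 - 4266)*(1/133) = -4308*1/133 = -4308/133 ≈ -32.391)
√(w + g) = √(-4308/133 - 71) = √(-13751/133) = I*√1828883/133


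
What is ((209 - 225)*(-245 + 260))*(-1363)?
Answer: 327120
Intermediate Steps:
((209 - 225)*(-245 + 260))*(-1363) = -16*15*(-1363) = -240*(-1363) = 327120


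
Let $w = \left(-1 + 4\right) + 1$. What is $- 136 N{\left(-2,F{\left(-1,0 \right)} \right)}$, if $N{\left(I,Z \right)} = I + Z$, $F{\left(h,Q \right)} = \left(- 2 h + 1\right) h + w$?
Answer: $136$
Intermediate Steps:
$w = 4$ ($w = 3 + 1 = 4$)
$F{\left(h,Q \right)} = 4 + h \left(1 - 2 h\right)$ ($F{\left(h,Q \right)} = \left(- 2 h + 1\right) h + 4 = \left(1 - 2 h\right) h + 4 = h \left(1 - 2 h\right) + 4 = 4 + h \left(1 - 2 h\right)$)
$- 136 N{\left(-2,F{\left(-1,0 \right)} \right)} = - 136 \left(-2 - \left(-3 + 2\right)\right) = - 136 \left(-2 - -1\right) = - 136 \left(-2 + 1\right) = \left(-136\right) \left(-1\right) = 136$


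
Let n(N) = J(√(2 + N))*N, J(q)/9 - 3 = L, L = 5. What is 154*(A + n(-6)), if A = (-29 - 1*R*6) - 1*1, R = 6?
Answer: -76692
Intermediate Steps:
A = -66 (A = (-29 - 1*6*6) - 1*1 = (-29 - 6*6) - 1 = (-29 - 1*36) - 1 = (-29 - 36) - 1 = -65 - 1 = -66)
J(q) = 72 (J(q) = 27 + 9*5 = 27 + 45 = 72)
n(N) = 72*N
154*(A + n(-6)) = 154*(-66 + 72*(-6)) = 154*(-66 - 432) = 154*(-498) = -76692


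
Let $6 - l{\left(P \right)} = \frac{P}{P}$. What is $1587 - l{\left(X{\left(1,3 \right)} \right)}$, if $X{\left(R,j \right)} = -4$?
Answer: $1582$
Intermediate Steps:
$l{\left(P \right)} = 5$ ($l{\left(P \right)} = 6 - \frac{P}{P} = 6 - 1 = 5$)
$1587 - l{\left(X{\left(1,3 \right)} \right)} = 1587 - 5 = 1582$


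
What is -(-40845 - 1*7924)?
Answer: 48769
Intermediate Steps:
-(-40845 - 1*7924) = -(-40845 - 7924) = -1*(-48769) = 48769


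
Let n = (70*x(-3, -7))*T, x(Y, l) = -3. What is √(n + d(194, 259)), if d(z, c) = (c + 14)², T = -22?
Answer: √79149 ≈ 281.33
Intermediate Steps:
d(z, c) = (14 + c)²
n = 4620 (n = (70*(-3))*(-22) = -210*(-22) = 4620)
√(n + d(194, 259)) = √(4620 + (14 + 259)²) = √(4620 + 273²) = √(4620 + 74529) = √79149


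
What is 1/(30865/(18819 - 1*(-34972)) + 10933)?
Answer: 53791/588127868 ≈ 9.1461e-5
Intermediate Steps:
1/(30865/(18819 - 1*(-34972)) + 10933) = 1/(30865/(18819 + 34972) + 10933) = 1/(30865/53791 + 10933) = 1/(588127868/53791) = 53791/588127868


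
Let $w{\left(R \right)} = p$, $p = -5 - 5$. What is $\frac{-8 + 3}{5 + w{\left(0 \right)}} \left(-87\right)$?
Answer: $-87$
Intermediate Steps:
$p = -10$
$w{\left(R \right)} = -10$
$\frac{-8 + 3}{5 + w{\left(0 \right)}} \left(-87\right) = \frac{-8 + 3}{5 - 10} \left(-87\right) = - \frac{5}{-5} \left(-87\right) = \left(-5\right) \left(- \frac{1}{5}\right) \left(-87\right) = 1 \left(-87\right) = -87$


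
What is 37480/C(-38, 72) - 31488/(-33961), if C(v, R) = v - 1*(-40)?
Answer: 636460628/33961 ≈ 18741.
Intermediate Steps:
C(v, R) = 40 + v (C(v, R) = v + 40 = 40 + v)
37480/C(-38, 72) - 31488/(-33961) = 37480/(40 - 38) - 31488/(-33961) = 37480/2 - 31488*(-1/33961) = 37480*(1/2) + 31488/33961 = 18740 + 31488/33961 = 636460628/33961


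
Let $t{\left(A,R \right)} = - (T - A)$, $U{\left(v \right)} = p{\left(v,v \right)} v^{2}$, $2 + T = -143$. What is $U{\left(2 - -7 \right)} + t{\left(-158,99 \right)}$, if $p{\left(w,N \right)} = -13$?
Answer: $-1066$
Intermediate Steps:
$T = -145$ ($T = -2 - 143 = -145$)
$U{\left(v \right)} = - 13 v^{2}$
$t{\left(A,R \right)} = 145 + A$ ($t{\left(A,R \right)} = - (-145 - A) = 145 + A$)
$U{\left(2 - -7 \right)} + t{\left(-158,99 \right)} = - 13 \left(2 - -7\right)^{2} + \left(145 - 158\right) = - 13 \left(2 + 7\right)^{2} - 13 = - 13 \cdot 9^{2} - 13 = \left(-13\right) 81 - 13 = -1053 - 13 = -1066$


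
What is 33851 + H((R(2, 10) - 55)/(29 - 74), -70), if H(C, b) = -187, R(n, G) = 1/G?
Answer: 33664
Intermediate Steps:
33851 + H((R(2, 10) - 55)/(29 - 74), -70) = 33851 - 187 = 33664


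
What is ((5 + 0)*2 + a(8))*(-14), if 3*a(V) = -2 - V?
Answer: -280/3 ≈ -93.333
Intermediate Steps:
a(V) = -⅔ - V/3 (a(V) = (-2 - V)/3 = -⅔ - V/3)
((5 + 0)*2 + a(8))*(-14) = ((5 + 0)*2 + (-⅔ - ⅓*8))*(-14) = (5*2 + (-⅔ - 8/3))*(-14) = (10 - 10/3)*(-14) = (20/3)*(-14) = -280/3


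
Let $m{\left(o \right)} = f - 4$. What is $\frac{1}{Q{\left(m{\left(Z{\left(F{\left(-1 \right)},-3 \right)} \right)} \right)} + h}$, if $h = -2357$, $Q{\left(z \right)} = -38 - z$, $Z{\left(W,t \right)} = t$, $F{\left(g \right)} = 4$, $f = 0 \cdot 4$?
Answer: $- \frac{1}{2391} \approx -0.00041824$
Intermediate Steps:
$f = 0$
$m{\left(o \right)} = -4$ ($m{\left(o \right)} = 0 - 4 = -4$)
$\frac{1}{Q{\left(m{\left(Z{\left(F{\left(-1 \right)},-3 \right)} \right)} \right)} + h} = \frac{1}{\left(-38 - -4\right) - 2357} = \frac{1}{\left(-38 + 4\right) - 2357} = \frac{1}{-34 - 2357} = \frac{1}{-2391} = - \frac{1}{2391}$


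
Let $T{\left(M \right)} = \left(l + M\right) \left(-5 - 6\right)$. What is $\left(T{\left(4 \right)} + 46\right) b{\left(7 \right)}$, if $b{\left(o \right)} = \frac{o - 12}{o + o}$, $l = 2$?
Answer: $\frac{50}{7} \approx 7.1429$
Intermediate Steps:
$b{\left(o \right)} = \frac{-12 + o}{2 o}$
$T{\left(M \right)} = -22 - 11 M$ ($T{\left(M \right)} = \left(2 + M\right) \left(-5 - 6\right) = \left(2 + M\right) \left(-11\right) = -22 - 11 M$)
$\left(T{\left(4 \right)} + 46\right) b{\left(7 \right)} = \left(\left(-22 - 44\right) + 46\right) \frac{-12 + 7}{2 \cdot 7} = \left(\left(-22 - 44\right) + 46\right) \frac{1}{2} \cdot \frac{1}{7} \left(-5\right) = \left(-66 + 46\right) \left(- \frac{5}{14}\right) = \left(-20\right) \left(- \frac{5}{14}\right) = \frac{50}{7}$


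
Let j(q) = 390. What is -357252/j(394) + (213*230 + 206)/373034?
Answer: -11103996344/12123605 ≈ -915.90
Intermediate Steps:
-357252/j(394) + (213*230 + 206)/373034 = -357252/390 + (213*230 + 206)/373034 = -357252*1/390 + (48990 + 206)*(1/373034) = -59542/65 + 49196*(1/373034) = -59542/65 + 24598/186517 = -11103996344/12123605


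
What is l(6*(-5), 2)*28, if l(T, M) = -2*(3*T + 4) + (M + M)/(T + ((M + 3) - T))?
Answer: 24192/5 ≈ 4838.4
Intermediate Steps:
l(T, M) = -8 - 6*T + 2*M/(3 + M) (l(T, M) = -2*(4 + 3*T) + (2*M)/(T + ((3 + M) - T)) = (-8 - 6*T) + (2*M)/(T + (3 + M - T)) = (-8 - 6*T) + (2*M)/(3 + M) = (-8 - 6*T) + 2*M/(3 + M) = -8 - 6*T + 2*M/(3 + M))
l(6*(-5), 2)*28 = (6*(-4 - 1*2 - 18*(-5) - 1*2*6*(-5))/(3 + 2))*28 = (6*(-4 - 2 - 3*(-30) - 1*2*(-30))/5)*28 = (6*(⅕)*(-4 - 2 + 90 + 60))*28 = (6*(⅕)*144)*28 = (864/5)*28 = 24192/5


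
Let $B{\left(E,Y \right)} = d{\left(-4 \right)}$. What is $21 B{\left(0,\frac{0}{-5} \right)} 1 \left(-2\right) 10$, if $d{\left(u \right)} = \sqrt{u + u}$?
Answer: $- 840 i \sqrt{2} \approx - 1187.9 i$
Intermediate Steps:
$d{\left(u \right)} = \sqrt{2} \sqrt{u}$ ($d{\left(u \right)} = \sqrt{2 u} = \sqrt{2} \sqrt{u}$)
$B{\left(E,Y \right)} = 2 i \sqrt{2}$ ($B{\left(E,Y \right)} = \sqrt{2} \sqrt{-4} = \sqrt{2} \cdot 2 i = 2 i \sqrt{2}$)
$21 B{\left(0,\frac{0}{-5} \right)} 1 \left(-2\right) 10 = 21 \cdot 2 i \sqrt{2} \cdot 1 \left(-2\right) 10 = 21 \cdot 2 i \sqrt{2} \left(-2\right) 10 = 21 \left(- 4 i \sqrt{2}\right) 10 = - 84 i \sqrt{2} \cdot 10 = - 840 i \sqrt{2}$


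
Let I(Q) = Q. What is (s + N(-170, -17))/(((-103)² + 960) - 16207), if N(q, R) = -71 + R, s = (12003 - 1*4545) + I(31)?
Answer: -2467/1546 ≈ -1.5957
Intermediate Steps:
s = 7489 (s = (12003 - 1*4545) + 31 = (12003 - 4545) + 31 = 7458 + 31 = 7489)
(s + N(-170, -17))/(((-103)² + 960) - 16207) = (7489 + (-71 - 17))/(((-103)² + 960) - 16207) = (7489 - 88)/((10609 + 960) - 16207) = 7401/(11569 - 16207) = 7401/(-4638) = 7401*(-1/4638) = -2467/1546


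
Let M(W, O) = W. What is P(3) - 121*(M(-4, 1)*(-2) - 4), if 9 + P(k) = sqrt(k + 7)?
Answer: -493 + sqrt(10) ≈ -489.84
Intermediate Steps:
P(k) = -9 + sqrt(7 + k) (P(k) = -9 + sqrt(k + 7) = -9 + sqrt(7 + k))
P(3) - 121*(M(-4, 1)*(-2) - 4) = (-9 + sqrt(7 + 3)) - 121*(-4*(-2) - 4) = (-9 + sqrt(10)) - 121*(8 - 4) = (-9 + sqrt(10)) - 121*4 = (-9 + sqrt(10)) - 484 = -493 + sqrt(10)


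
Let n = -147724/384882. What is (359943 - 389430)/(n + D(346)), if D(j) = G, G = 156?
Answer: -5674507767/29946934 ≈ -189.49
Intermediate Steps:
D(j) = 156
n = -73862/192441 (n = -147724*1/384882 = -73862/192441 ≈ -0.38382)
(359943 - 389430)/(n + D(346)) = (359943 - 389430)/(-73862/192441 + 156) = -29487/29946934/192441 = -29487*192441/29946934 = -5674507767/29946934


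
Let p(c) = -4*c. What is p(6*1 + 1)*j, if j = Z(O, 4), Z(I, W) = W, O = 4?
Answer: -112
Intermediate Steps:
j = 4
p(6*1 + 1)*j = -4*(6*1 + 1)*4 = -4*(6 + 1)*4 = -4*7*4 = -28*4 = -112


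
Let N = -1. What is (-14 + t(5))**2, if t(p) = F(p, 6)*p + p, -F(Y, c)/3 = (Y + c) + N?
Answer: 25281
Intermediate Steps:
F(Y, c) = 3 - 3*Y - 3*c (F(Y, c) = -3*((Y + c) - 1) = -3*(-1 + Y + c) = 3 - 3*Y - 3*c)
t(p) = p + p*(-15 - 3*p) (t(p) = (3 - 3*p - 3*6)*p + p = (3 - 3*p - 18)*p + p = (-15 - 3*p)*p + p = p*(-15 - 3*p) + p = p + p*(-15 - 3*p))
(-14 + t(5))**2 = (-14 - 1*5*(14 + 3*5))**2 = (-14 - 1*5*(14 + 15))**2 = (-14 - 1*5*29)**2 = (-14 - 145)**2 = (-159)**2 = 25281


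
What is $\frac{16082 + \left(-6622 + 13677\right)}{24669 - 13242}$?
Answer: $\frac{23137}{11427} \approx 2.0248$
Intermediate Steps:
$\frac{16082 + \left(-6622 + 13677\right)}{24669 - 13242} = \frac{16082 + 7055}{11427} = 23137 \cdot \frac{1}{11427} = \frac{23137}{11427}$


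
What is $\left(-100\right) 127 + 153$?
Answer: $-12547$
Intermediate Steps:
$\left(-100\right) 127 + 153 = -12700 + 153 = -12547$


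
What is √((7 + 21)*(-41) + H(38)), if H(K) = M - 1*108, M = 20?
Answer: 2*I*√309 ≈ 35.157*I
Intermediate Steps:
H(K) = -88 (H(K) = 20 - 1*108 = 20 - 108 = -88)
√((7 + 21)*(-41) + H(38)) = √((7 + 21)*(-41) - 88) = √(28*(-41) - 88) = √(-1148 - 88) = √(-1236) = 2*I*√309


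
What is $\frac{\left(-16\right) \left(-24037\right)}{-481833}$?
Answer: $- \frac{384592}{481833} \approx -0.79819$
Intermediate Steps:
$\frac{\left(-16\right) \left(-24037\right)}{-481833} = 384592 \left(- \frac{1}{481833}\right) = - \frac{384592}{481833}$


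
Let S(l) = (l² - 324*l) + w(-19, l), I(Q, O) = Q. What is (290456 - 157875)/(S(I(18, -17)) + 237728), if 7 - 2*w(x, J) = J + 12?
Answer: 265162/464417 ≈ 0.57096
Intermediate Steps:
w(x, J) = -5/2 - J/2 (w(x, J) = 7/2 - (J + 12)/2 = 7/2 - (12 + J)/2 = 7/2 + (-6 - J/2) = -5/2 - J/2)
S(l) = -5/2 + l² - 649*l/2 (S(l) = (l² - 324*l) + (-5/2 - l/2) = -5/2 + l² - 649*l/2)
(290456 - 157875)/(S(I(18, -17)) + 237728) = (290456 - 157875)/((-5/2 + 18² - 649/2*18) + 237728) = 132581/((-5/2 + 324 - 5841) + 237728) = 132581/(-11039/2 + 237728) = 132581/(464417/2) = 132581*(2/464417) = 265162/464417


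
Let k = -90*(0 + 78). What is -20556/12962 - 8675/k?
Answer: -3185777/9099324 ≈ -0.35011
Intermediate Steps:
k = -7020 (k = -90*78 = -7020)
-20556/12962 - 8675/k = -20556/12962 - 8675/(-7020) = -20556*1/12962 - 8675*(-1/7020) = -10278/6481 + 1735/1404 = -3185777/9099324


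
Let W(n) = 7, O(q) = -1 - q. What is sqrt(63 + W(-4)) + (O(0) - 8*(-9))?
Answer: 71 + sqrt(70) ≈ 79.367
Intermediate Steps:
sqrt(63 + W(-4)) + (O(0) - 8*(-9)) = sqrt(63 + 7) + ((-1 - 1*0) - 8*(-9)) = sqrt(70) + ((-1 + 0) + 72) = sqrt(70) + (-1 + 72) = sqrt(70) + 71 = 71 + sqrt(70)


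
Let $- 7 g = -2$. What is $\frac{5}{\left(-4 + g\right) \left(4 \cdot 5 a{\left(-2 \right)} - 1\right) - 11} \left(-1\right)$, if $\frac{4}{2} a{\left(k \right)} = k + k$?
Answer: $- \frac{35}{989} \approx -0.035389$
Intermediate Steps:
$a{\left(k \right)} = k$ ($a{\left(k \right)} = \frac{k + k}{2} = \frac{2 k}{2} = k$)
$g = \frac{2}{7}$ ($g = \left(- \frac{1}{7}\right) \left(-2\right) = \frac{2}{7} \approx 0.28571$)
$\frac{5}{\left(-4 + g\right) \left(4 \cdot 5 a{\left(-2 \right)} - 1\right) - 11} \left(-1\right) = \frac{5}{\left(-4 + \frac{2}{7}\right) \left(4 \cdot 5 \left(-2\right) - 1\right) - 11} \left(-1\right) = \frac{5}{- \frac{26 \left(20 \left(-2\right) - 1\right)}{7} - 11} \left(-1\right) = \frac{5}{- \frac{26 \left(-40 - 1\right)}{7} - 11} \left(-1\right) = \frac{5}{\left(- \frac{26}{7}\right) \left(-41\right) - 11} \left(-1\right) = \frac{5}{\frac{1066}{7} - 11} \left(-1\right) = \frac{5}{\frac{989}{7}} \left(-1\right) = 5 \cdot \frac{7}{989} \left(-1\right) = \frac{35}{989} \left(-1\right) = - \frac{35}{989}$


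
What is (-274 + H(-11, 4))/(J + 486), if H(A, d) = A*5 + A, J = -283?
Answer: -340/203 ≈ -1.6749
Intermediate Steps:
H(A, d) = 6*A (H(A, d) = 5*A + A = 6*A)
(-274 + H(-11, 4))/(J + 486) = (-274 + 6*(-11))/(-283 + 486) = (-274 - 66)/203 = -340*1/203 = -340/203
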